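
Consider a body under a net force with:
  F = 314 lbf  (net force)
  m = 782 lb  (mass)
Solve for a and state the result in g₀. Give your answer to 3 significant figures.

0.402 g₀

Rearranging: a = F/m.
F = 314 lbf = 1397 N; m = 782 lb = 354.7 kg.
a = 3.938 m/s²
3.938 m/s² × (1 g₀ / 9.807 m/s²) = 0.4015 g₀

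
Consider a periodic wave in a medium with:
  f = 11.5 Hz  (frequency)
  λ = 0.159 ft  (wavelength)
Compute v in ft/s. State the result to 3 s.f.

1.83 ft/s

v is given directly by: v = fλ.
f = 11.5 Hz; λ = 0.159 ft = 0.04846 m.
v = 0.5573 m/s
0.5573 m/s × (1 ft/s / 0.3048 m/s) = 1.829 ft/s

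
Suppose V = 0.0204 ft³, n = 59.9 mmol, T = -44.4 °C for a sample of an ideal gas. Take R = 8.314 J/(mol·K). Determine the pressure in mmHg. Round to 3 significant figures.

Directly: P = nRT/V.
V = 0.0204 ft³ = 5.777×10^-4 m³; n = 59.9 mmol = 0.05990 mol; T = -44.4 °C = 228.7 K; R = 8.314 J/(mol·K).
P = 1.972×10^5 Pa
1.972×10^5 Pa × (1 mmHg / 133.3 Pa) = 1479 mmHg

1480 mmHg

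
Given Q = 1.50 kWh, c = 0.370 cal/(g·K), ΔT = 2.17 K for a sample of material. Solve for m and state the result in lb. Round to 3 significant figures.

Rearranging: m = Q/(c·ΔT).
Q = 1.50 kWh = 5.400×10^6 J; c = 0.370 cal/(g·K) = 1548 J/(kg·K); ΔT = 2.17 K.
m = 1607 kg
1607 kg × (1 lb / 0.4536 kg) = 3544 lb

3540 lb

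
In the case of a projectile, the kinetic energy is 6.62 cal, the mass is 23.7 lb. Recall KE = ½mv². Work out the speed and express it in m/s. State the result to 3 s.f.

2.27 m/s

Solving KE = ½mv² for v: v = √(2·KE/m).
KE = 6.62 cal = 27.70 J; m = 23.7 lb = 10.75 kg.
v = 2.270 m/s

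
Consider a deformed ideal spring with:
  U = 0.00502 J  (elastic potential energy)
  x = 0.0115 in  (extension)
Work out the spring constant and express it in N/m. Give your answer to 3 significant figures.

Rearranging: k = 2U/x².
U = 0.00502 J; x = 0.0115 in = 2.921×10^-4 m.
k = 1.177×10^5 N/m

1.18×10^5 N/m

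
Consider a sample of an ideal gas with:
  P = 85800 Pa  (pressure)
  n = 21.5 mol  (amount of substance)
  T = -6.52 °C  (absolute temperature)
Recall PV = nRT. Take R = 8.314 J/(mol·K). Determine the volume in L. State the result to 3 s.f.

555 L

From the ideal-gas law: V = nRT/P.
P = 85800 Pa; n = 21.5 mol; T = -6.52 °C = 266.6 K; R = 8.314 J/(mol·K).
V = 0.5555 m³
0.5555 m³ × (1 L / 0.001000 m³) = 555.5 L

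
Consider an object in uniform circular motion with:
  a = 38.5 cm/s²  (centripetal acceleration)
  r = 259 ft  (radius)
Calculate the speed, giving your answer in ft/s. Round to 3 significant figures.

Solving a = v²/r for v: v = √(a·r).
a = 38.5 cm/s² = 0.3850 m/s²; r = 259 ft = 78.94 m.
v = 5.513 m/s
5.513 m/s × (1 ft/s / 0.3048 m/s) = 18.09 ft/s

18.1 ft/s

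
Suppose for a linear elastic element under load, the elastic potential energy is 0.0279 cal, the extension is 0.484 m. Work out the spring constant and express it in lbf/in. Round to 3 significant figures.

Solving U = ½k·x² for k: k = 2U/x².
U = 0.0279 cal = 0.1167 J; x = 0.484 m.
k = 0.9966 N/m
0.9966 N/m × (1 lbf/in / 175.1 N/m) = 0.005691 lbf/in

0.00569 lbf/in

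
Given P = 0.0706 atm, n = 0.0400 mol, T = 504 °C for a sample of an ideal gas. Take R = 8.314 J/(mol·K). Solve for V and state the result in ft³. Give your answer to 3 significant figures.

1.28 ft³

From the ideal-gas law: V = nRT/P.
P = 0.0706 atm = 7154 Pa; n = 0.0400 mol; T = 504 °C = 777.1 K; R = 8.314 J/(mol·K).
V = 0.03613 m³
0.03613 m³ × (1 ft³ / 0.02832 m³) = 1.276 ft³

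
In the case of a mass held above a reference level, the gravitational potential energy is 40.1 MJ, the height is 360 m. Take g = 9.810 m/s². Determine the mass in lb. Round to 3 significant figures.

25000 lb

Rearranging: m = PE/(g·h).
PE = 40.1 MJ = 4.010×10^7 J; h = 360 m; g = 9.810 m/s².
m = 11355 kg
11355 kg × (1 lb / 0.4536 kg) = 25033 lb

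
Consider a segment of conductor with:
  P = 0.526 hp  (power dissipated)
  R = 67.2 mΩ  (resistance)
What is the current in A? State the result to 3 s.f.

Rearranging: I = √(P/R).
P = 0.526 hp = 392.2 W; R = 67.2 mΩ = 0.06720 Ω.
I = 76.40 A

76.4 A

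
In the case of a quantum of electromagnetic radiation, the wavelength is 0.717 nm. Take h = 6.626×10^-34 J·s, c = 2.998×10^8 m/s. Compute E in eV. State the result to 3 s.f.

E is given directly by: E = hc/λ.
λ = 0.717 nm = 7.170×10^-10 m; h = 6.626×10^-34 J·s; c = 2.998×10^8 m/s.
E = 2.771×10^-16 J
2.771×10^-16 J × (1 eV / 1.602×10^-19 J) = 1729 eV

1730 eV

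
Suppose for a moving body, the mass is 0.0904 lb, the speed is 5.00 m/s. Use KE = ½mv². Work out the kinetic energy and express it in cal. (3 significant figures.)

KE is given directly by: KE = ½mv².
m = 0.0904 lb = 0.04100 kg; v = 5.00 m/s.
KE = 0.5126 J  (the unit combination reduces to kg·m²/s² = J)
0.5126 J × (1 cal / 4.184 J) = 0.1225 cal

0.123 cal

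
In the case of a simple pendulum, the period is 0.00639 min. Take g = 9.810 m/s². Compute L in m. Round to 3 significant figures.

0.0365 m

Rearranging T = 2π√(L/g) for L: L = g·(T/2π)².
T = 0.00639 min = 0.3834 s; g = 9.810 m/s².
L = 0.03653 m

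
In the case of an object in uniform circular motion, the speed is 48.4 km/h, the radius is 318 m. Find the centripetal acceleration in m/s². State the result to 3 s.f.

0.568 m/s²

a is given directly by: a = v²/r.
v = 48.4 km/h = 13.44 m/s; r = 318 m.
a = 0.5684 m/s²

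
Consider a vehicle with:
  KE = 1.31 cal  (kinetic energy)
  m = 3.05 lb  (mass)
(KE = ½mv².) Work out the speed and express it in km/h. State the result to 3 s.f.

Rearranging KE = ½mv² for v: v = √(2·KE/m).
KE = 1.31 cal = 5.481 J; m = 3.05 lb = 1.383 kg.
v = 2.815 m/s
2.815 m/s × (1 km/h / 0.2778 m/s) = 10.13 km/h

10.1 km/h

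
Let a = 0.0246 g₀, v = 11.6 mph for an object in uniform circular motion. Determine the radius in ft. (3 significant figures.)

366 ft

Rearranging a = v²/r for r: r = v²/a.
a = 0.0246 g₀ = 0.2412 m/s²; v = 11.6 mph = 5.186 m/s.
r = 111.5 m
111.5 m × (1 ft / 0.3048 m) = 365.7 ft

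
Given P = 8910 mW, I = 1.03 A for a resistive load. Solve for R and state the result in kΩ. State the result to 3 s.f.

Solving P = I²R for R: R = P/I².
P = 8910 mW = 8.910 W; I = 1.03 A.
R = 8.399 Ω
8.399 Ω × (1 kΩ / 1000 Ω) = 0.008399 kΩ

0.00840 kΩ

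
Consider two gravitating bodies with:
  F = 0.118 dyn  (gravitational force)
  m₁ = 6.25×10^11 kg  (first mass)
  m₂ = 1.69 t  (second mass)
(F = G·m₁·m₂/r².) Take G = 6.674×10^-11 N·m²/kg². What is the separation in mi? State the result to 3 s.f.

152 mi

Rearranging: r = √(G·m₁m₂/F).
F = 0.118 dyn = 1.180×10^-6 N; m₁ = 6.25×10^11 kg; m₂ = 1.69 t = 1690 kg; G = 6.674×10^-11 N·m²/kg².
r = 2.444×10^5 m
2.444×10^5 m × (1 mi / 1609 m) = 151.9 mi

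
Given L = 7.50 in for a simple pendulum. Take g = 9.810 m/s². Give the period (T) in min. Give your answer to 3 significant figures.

Directly: T = 2π√(L/g).
L = 7.50 in = 0.1905 m; g = 9.810 m/s².
T = 0.8756 s
0.8756 s × (1 min / 60.00 s) = 0.01459 min

0.0146 min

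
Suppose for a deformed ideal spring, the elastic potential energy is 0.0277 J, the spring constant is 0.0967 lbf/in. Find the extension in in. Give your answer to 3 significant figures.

Rearranging U = ½k·x² for x: x = √(2U/k).
U = 0.0277 J; k = 0.0967 lbf/in = 16.93 N/m.
x = 0.05720 m
0.05720 m × (1 in / 0.02540 m) = 2.252 in

2.25 in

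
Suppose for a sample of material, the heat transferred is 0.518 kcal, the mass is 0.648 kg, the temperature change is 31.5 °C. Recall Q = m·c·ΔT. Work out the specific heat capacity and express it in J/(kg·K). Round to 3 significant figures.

106 J/(kg·K)

Rearranging: c = Q/(m·ΔT).
Q = 0.518 kcal = 2167 J; m = 0.648 kg; ΔT = 31.5 °C = 31.50 K.
c = 106.2 J/(kg·K)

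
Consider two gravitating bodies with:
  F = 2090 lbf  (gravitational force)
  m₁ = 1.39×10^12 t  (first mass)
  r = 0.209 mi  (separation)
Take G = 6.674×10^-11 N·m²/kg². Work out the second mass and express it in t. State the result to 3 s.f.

Rearranging: m₂ = F·r²/(G·m₁).
F = 2090 lbf = 9297 N; m₁ = 1.39×10^12 t = 1.390×10^15 kg; r = 0.209 mi = 336.4 m; G = 6.674×10^-11 N·m²/kg².
m₂ = 11338 kg
11338 kg × (1 t / 1000 kg) = 11.34 t

11.3 t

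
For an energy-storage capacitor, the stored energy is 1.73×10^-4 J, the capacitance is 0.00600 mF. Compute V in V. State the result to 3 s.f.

Solving E = ½C·V² for V: V = √(2E/C).
E = 1.73×10^-4 J; C = 0.00600 mF = 6.000×10^-6 F.
V = 7.594 V

7.59 V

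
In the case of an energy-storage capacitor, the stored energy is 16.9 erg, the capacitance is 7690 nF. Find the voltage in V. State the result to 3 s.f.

0.663 V

Solving E = ½C·V² for V: V = √(2E/C).
E = 16.9 erg = 1.690×10^-6 J; C = 7690 nF = 7.690×10^-6 F.
V = 0.6630 V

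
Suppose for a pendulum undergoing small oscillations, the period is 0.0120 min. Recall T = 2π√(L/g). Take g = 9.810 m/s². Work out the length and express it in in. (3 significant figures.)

5.07 in

Rearranging T = 2π√(L/g) for L: L = g·(T/2π)².
T = 0.0120 min = 0.7200 s; g = 9.810 m/s².
L = 0.1288 m
0.1288 m × (1 in / 0.02540 m) = 5.072 in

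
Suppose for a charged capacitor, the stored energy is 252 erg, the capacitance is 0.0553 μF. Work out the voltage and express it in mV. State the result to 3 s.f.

30200 mV

Rearranging: V = √(2E/C).
E = 252 erg = 2.520×10^-5 J; C = 0.0553 μF = 5.530×10^-8 F.
V = 30.19 V
30.19 V × (1 mV / 0.001000 V) = 30189 mV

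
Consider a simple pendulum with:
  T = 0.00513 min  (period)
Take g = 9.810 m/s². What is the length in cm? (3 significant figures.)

2.35 cm

Solving T = 2π√(L/g) for L: L = g·(T/2π)².
T = 0.00513 min = 0.3078 s; g = 9.810 m/s².
L = 0.02354 m
0.02354 m × (1 cm / 0.01000 m) = 2.354 cm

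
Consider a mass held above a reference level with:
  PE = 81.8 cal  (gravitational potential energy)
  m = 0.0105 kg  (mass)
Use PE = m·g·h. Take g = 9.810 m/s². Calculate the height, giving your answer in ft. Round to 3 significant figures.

Rearranging: h = PE/(m·g).
PE = 81.8 cal = 342.3 J; m = 0.0105 kg; g = 9.810 m/s².
h = 3323 m
3323 m × (1 ft / 0.3048 m) = 10901 ft

10900 ft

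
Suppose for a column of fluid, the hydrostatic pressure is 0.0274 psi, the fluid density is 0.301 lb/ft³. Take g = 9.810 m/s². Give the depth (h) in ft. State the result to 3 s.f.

13.1 ft

Rearranging P = ρ·g·h for h: h = P/(ρ·g).
P = 0.0274 psi = 188.9 Pa; ρ = 0.301 lb/ft³ = 4.822 kg/m³; g = 9.810 m/s².
h = 3.994 m
3.994 m × (1 ft / 0.3048 m) = 13.10 ft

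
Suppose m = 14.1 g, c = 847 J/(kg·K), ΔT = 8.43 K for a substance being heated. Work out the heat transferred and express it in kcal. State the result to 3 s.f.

Q is given directly by: Q = mcΔT.
m = 14.1 g = 0.01410 kg; c = 847 J/(kg·K); ΔT = 8.43 K.
Q = 100.7 J
100.7 J × (1 kcal / 4184 J) = 0.02406 kcal

0.0241 kcal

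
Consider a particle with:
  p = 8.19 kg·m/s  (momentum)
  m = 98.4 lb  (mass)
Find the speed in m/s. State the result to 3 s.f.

Rearranging p = m·v for v: v = p/m.
p = 8.19 kg·m/s; m = 98.4 lb = 44.63 kg.
v = 0.1835 m/s

0.183 m/s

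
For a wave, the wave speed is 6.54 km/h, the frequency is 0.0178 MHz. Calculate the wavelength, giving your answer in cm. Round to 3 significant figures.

0.0102 cm

Rearranging v = f·λ for λ: λ = v/f.
v = 6.54 km/h = 1.817 m/s; f = 0.0178 MHz = 17800 Hz.
λ = 1.021×10^-4 m
1.021×10^-4 m × (1 cm / 0.01000 m) = 0.01021 cm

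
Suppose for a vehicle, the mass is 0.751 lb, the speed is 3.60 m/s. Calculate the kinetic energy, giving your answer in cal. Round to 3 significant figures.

KE is given directly by: KE = ½mv².
m = 0.751 lb = 0.3406 kg; v = 3.60 m/s.
KE = 2.207 J
2.207 J × (1 cal / 4.184 J) = 0.5276 cal

0.528 cal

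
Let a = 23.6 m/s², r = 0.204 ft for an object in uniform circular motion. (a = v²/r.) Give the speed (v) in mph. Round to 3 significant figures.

2.71 mph

Rearranging: v = √(a·r).
a = 23.6 m/s²; r = 0.204 ft = 0.06218 m.
v = 1.211 m/s
1.211 m/s × (1 mph / 0.4470 m/s) = 2.710 mph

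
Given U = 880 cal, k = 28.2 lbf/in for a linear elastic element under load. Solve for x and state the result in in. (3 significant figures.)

48.1 in

Rearranging U = ½k·x² for x: x = √(2U/k).
U = 880 cal = 3682 J; k = 28.2 lbf/in = 4939 N/m.
x = 1.221 m
1.221 m × (1 in / 0.02540 m) = 48.07 in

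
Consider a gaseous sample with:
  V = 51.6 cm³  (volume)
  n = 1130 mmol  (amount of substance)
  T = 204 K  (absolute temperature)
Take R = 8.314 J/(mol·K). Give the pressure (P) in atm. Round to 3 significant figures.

From the ideal-gas law: P = nRT/V.
V = 51.6 cm³ = 5.160×10^-5 m³; n = 1130 mmol = 1.130 mol; T = 204 K; R = 8.314 J/(mol·K).
P = 3.714×10^7 Pa
3.714×10^7 Pa × (1 atm / 1.013×10^5 Pa) = 366.6 atm

367 atm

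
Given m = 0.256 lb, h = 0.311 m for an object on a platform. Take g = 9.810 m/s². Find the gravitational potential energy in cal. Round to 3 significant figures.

PE is given directly by: PE = mgh.
m = 0.256 lb = 0.1161 kg; h = 0.311 m; g = 9.810 m/s².
PE = 0.3543 J  (the unit combination reduces to kg·m²/s² = J)
0.3543 J × (1 cal / 4.184 J) = 0.08467 cal

0.0847 cal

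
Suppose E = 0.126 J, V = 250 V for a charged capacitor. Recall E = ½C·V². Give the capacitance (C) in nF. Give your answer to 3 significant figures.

Rearranging: C = 2E/V².
E = 0.126 J; V = 250 V.
C = 4.032×10^-6 F
4.032×10^-6 F × (1 nF / 1.000×10^-9 F) = 4032 nF

4030 nF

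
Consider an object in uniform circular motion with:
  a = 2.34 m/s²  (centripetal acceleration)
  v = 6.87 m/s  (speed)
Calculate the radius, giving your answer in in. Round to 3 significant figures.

Solving a = v²/r for r: r = v²/a.
a = 2.34 m/s²; v = 6.87 m/s.
r = 20.17 m
20.17 m × (1 in / 0.02540 m) = 794.1 in

794 in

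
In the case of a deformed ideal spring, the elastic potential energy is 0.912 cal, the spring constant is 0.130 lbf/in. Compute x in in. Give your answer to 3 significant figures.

Solving U = ½k·x² for x: x = √(2U/k).
U = 0.912 cal = 3.816 J; k = 0.130 lbf/in = 22.77 N/m.
x = 0.5790 m
0.5790 m × (1 in / 0.02540 m) = 22.79 in

22.8 in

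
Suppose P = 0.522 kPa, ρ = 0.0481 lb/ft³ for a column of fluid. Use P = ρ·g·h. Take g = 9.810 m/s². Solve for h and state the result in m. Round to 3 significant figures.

Rearranging: h = P/(ρ·g).
P = 0.522 kPa = 522.0 Pa; ρ = 0.0481 lb/ft³ = 0.7705 kg/m³; g = 9.810 m/s².
h = 69.06 m

69.1 m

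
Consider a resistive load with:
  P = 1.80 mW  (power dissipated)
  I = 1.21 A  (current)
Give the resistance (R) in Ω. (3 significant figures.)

0.00123 Ω

Solving P = I²R for R: R = P/I².
P = 1.80 mW = 0.001800 W; I = 1.21 A.
R = 0.001229 Ω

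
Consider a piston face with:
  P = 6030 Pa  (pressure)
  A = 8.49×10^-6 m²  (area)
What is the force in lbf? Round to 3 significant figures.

Solving P = F/A for F: F = P·A.
P = 6030 Pa; A = 8.49×10^-6 m².
F = 0.05119 N
0.05119 N × (1 lbf / 4.448 N) = 0.01151 lbf

0.0115 lbf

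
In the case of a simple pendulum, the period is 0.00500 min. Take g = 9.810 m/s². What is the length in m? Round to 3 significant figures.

Solving T = 2π√(L/g) for L: L = g·(T/2π)².
T = 0.00500 min = 0.3000 s; g = 9.810 m/s².
L = 0.02236 m

0.0224 m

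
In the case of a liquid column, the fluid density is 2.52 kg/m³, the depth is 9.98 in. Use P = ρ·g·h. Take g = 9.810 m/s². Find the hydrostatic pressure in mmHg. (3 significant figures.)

P is given directly by: P = ρgh.
ρ = 2.52 kg/m³; h = 9.98 in = 0.2535 m; g = 9.810 m/s².
P = 6.267 Pa
6.267 Pa × (1 mmHg / 133.3 Pa) = 0.04700 mmHg

0.0470 mmHg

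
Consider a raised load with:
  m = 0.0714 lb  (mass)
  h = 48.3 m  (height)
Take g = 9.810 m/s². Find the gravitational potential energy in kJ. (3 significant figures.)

Directly: PE = mgh.
m = 0.0714 lb = 0.03239 kg; h = 48.3 m; g = 9.810 m/s².
PE = 15.35 J
15.35 J × (1 kJ / 1000 J) = 0.01535 kJ

0.0153 kJ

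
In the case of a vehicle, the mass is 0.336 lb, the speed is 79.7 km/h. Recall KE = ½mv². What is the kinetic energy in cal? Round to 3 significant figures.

8.93 cal

Directly: KE = ½mv².
m = 0.336 lb = 0.1524 kg; v = 79.7 km/h = 22.14 m/s.
KE = 37.35 J
37.35 J × (1 cal / 4.184 J) = 8.927 cal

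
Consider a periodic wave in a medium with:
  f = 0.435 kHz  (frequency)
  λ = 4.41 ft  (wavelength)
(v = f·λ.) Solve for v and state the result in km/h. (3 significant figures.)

Directly: v = fλ.
f = 0.435 kHz = 435.0 Hz; λ = 4.41 ft = 1.344 m.
v = 584.7 m/s
584.7 m/s × (1 km/h / 0.2778 m/s) = 2105 km/h

2100 km/h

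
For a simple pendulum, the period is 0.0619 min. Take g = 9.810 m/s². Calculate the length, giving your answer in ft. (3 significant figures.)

11.2 ft

Rearranging T = 2π√(L/g) for L: L = g·(T/2π)².
T = 0.0619 min = 3.714 s; g = 9.810 m/s².
L = 3.428 m
3.428 m × (1 ft / 0.3048 m) = 11.25 ft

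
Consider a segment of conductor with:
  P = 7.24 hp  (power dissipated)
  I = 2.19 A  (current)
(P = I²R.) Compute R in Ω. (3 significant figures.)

Rearranging: R = P/I².
P = 7.24 hp = 5399 W; I = 2.19 A.
R = 1126 Ω

1130 Ω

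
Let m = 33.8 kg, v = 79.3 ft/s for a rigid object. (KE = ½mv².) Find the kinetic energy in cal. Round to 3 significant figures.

KE is given directly by: KE = ½mv².
m = 33.8 kg; v = 79.3 ft/s = 24.17 m/s.
KE = 9873 J  (the unit combination reduces to kg·m²/s² = J)
9873 J × (1 cal / 4.184 J) = 2360 cal

2360 cal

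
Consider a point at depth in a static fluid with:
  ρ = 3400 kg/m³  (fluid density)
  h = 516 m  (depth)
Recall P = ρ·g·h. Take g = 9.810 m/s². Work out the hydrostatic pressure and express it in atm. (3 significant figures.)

170 atm

P is given directly by: P = ρgh.
ρ = 3400 kg/m³; h = 516 m; g = 9.810 m/s².
P = 1.721×10^7 Pa
1.721×10^7 Pa × (1 atm / 1.013×10^5 Pa) = 169.9 atm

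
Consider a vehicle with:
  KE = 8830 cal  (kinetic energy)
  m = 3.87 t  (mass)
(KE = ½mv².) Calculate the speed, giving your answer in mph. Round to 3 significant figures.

9.77 mph

Rearranging KE = ½mv² for v: v = √(2·KE/m).
KE = 8830 cal = 36945 J; m = 3.87 t = 3870 kg.
v = 4.370 m/s
4.370 m/s × (1 mph / 0.4470 m/s) = 9.774 mph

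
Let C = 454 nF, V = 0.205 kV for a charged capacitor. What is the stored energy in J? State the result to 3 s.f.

Directly: E = ½CV².
C = 454 nF = 4.540×10^-7 F; V = 0.205 kV = 205.0 V.
E = 0.009540 J

0.00954 J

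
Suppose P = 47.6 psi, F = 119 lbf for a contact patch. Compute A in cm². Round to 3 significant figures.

Solving P = F/A for A: A = F/P.
P = 47.6 psi = 3.282×10^5 Pa; F = 119 lbf = 529.3 N.
A = 0.001613 m²
0.001613 m² × (1 cm² / 1.000×10^-4 m²) = 16.13 cm²

16.1 cm²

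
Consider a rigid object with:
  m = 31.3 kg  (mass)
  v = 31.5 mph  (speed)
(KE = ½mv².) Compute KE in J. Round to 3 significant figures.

3100 J

KE is given directly by: KE = ½mv².
m = 31.3 kg; v = 31.5 mph = 14.08 m/s.
KE = 3103 J  (the unit combination reduces to kg·m²/s² = J)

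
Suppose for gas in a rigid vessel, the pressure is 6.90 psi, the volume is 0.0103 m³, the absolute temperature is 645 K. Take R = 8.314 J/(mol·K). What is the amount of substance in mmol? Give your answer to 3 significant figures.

91.4 mmol

Rearranging: n = PV/(RT).
P = 6.90 psi = 47574 Pa; V = 0.0103 m³; T = 645 K; R = 8.314 J/(mol·K).
n = 0.09138 mol
0.09138 mol × (1 mmol / 0.001000 mol) = 91.38 mmol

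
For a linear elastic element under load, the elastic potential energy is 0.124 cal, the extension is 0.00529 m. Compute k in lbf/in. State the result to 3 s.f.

212 lbf/in

Rearranging: k = 2U/x².
U = 0.124 cal = 0.5188 J; x = 0.00529 m.
k = 37079 N/m
37079 N/m × (1 lbf/in / 175.1 N/m) = 211.7 lbf/in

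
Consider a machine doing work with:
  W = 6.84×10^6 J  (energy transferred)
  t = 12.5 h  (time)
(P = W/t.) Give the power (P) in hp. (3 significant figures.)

0.204 hp

Directly: P = W/t.
W = 6.84×10^6 J; t = 12.5 h = 45000 s.
P = 152.0 W
152.0 W × (1 hp / 745.7 W) = 0.2038 hp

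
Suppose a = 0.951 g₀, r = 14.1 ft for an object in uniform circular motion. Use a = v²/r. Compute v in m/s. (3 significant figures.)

6.33 m/s

Rearranging: v = √(a·r).
a = 0.951 g₀ = 9.326 m/s²; r = 14.1 ft = 4.298 m.
v = 6.331 m/s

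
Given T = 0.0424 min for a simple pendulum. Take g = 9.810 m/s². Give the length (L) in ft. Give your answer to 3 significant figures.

Rearranging: L = g·(T/2π)².
T = 0.0424 min = 2.544 s; g = 9.810 m/s².
L = 1.608 m
1.608 m × (1 ft / 0.3048 m) = 5.276 ft

5.28 ft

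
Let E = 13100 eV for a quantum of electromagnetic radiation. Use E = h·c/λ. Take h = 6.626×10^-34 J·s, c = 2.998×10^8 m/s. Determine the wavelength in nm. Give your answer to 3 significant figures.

0.0946 nm

Rearranging E = h·c/λ for λ: λ = hc/E.
E = 13100 eV = 2.099×10^-15 J; h = 6.626×10^-34 J·s; c = 2.998×10^8 m/s.
λ = 9.465×10^-11 m
9.465×10^-11 m × (1 nm / 1.000×10^-9 m) = 0.09465 nm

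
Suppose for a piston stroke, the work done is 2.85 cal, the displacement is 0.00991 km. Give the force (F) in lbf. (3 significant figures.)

Rearranging W = F·d for F: F = W/d.
W = 2.85 cal = 11.92 J; d = 0.00991 km = 9.910 m.
F = 1.203 N
1.203 N × (1 lbf / 4.448 N) = 0.2705 lbf

0.271 lbf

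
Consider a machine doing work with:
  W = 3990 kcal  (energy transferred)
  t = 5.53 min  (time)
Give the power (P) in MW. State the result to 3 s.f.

P is given directly by: P = W/t.
W = 3990 kcal = 1.669×10^7 J; t = 5.53 min = 331.8 s.
P = 50314 W  (the unit combination reduces to kg·m²/s³ = W)
50314 W × (1 MW / 1.000×10^6 W) = 0.05031 MW

0.0503 MW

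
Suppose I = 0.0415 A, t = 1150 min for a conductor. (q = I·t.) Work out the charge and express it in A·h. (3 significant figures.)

0.795 A·h

q is given directly by: q = It.
I = 0.0415 A; t = 1150 min = 69000 s.
q = 2864 C
2864 C × (1 A·h / 3600 C) = 0.7954 A·h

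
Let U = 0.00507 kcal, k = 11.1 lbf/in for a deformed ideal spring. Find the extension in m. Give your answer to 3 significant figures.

0.148 m

Rearranging U = ½k·x² for x: x = √(2U/k).
U = 0.00507 kcal = 21.21 J; k = 11.1 lbf/in = 1944 N/m.
x = 0.1477 m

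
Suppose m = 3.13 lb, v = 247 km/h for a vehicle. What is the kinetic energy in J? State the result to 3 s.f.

Directly: KE = ½mv².
m = 3.13 lb = 1.420 kg; v = 247 km/h = 68.61 m/s.
KE = 3342 J

3340 J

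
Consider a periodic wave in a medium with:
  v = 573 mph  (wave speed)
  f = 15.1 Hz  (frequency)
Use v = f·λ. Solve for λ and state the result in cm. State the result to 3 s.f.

Rearranging v = f·λ for λ: λ = v/f.
v = 573 mph = 256.2 m/s; f = 15.1 Hz.
λ = 16.96 m
16.96 m × (1 cm / 0.01000 m) = 1696 cm

1700 cm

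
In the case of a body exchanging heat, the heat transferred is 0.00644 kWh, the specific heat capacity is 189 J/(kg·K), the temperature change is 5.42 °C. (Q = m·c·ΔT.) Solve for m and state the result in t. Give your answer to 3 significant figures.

0.0226 t

Rearranging: m = Q/(c·ΔT).
Q = 0.00644 kWh = 23184 J; c = 189 J/(kg·K); ΔT = 5.42 °C = 5.420 K.
m = 22.63 kg
22.63 kg × (1 t / 1000 kg) = 0.02263 t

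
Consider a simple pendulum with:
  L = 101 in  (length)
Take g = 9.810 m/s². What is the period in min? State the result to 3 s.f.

0.0536 min

T is given directly by: T = 2π√(L/g).
L = 101 in = 2.565 m; g = 9.810 m/s².
T = 3.213 s
3.213 s × (1 min / 60.00 s) = 0.05355 min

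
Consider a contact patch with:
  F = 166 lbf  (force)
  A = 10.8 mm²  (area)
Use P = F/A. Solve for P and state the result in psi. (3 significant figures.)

P is given directly by: P = F/A.
F = 166 lbf = 738.4 N; A = 10.8 mm² = 1.080×10^-5 m².
P = 6.837×10^7 Pa  (the unit combination reduces to kg/(m·s²) = Pa)
6.837×10^7 Pa × (1 psi / 6895 Pa) = 9916 psi

9920 psi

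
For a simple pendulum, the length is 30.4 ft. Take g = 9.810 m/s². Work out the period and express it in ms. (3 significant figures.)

6110 ms

Directly: T = 2π√(L/g).
L = 30.4 ft = 9.266 m; g = 9.810 m/s².
T = 6.106 s
6.106 s × (1 ms / 0.001000 s) = 6106 ms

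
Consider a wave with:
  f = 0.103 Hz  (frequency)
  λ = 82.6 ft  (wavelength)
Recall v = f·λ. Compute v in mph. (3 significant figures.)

5.80 mph

v is given directly by: v = fλ.
f = 0.103 Hz; λ = 82.6 ft = 25.18 m.
v = 2.593 m/s
2.593 m/s × (1 mph / 0.4470 m/s) = 5.801 mph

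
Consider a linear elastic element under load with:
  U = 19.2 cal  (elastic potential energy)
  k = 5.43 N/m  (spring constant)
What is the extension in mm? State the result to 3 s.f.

5440 mm

Solving U = ½k·x² for x: x = √(2U/k).
U = 19.2 cal = 80.33 J; k = 5.43 N/m.
x = 5.440 m
5.440 m × (1 mm / 0.001000 m) = 5440 mm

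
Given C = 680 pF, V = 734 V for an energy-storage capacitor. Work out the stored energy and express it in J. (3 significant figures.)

1.83×10^-4 J

E is given directly by: E = ½CV².
C = 680 pF = 6.800×10^-10 F; V = 734 V.
E = 1.832×10^-4 J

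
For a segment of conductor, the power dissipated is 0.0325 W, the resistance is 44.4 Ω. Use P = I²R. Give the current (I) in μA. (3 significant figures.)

27100 μA

Solving P = I²R for I: I = √(P/R).
P = 0.0325 W; R = 44.4 Ω.
I = 0.02706 A
0.02706 A × (1 μA / 1.000×10^-6 A) = 27055 μA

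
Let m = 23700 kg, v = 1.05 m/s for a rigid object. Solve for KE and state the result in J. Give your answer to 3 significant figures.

13100 J

KE is given directly by: KE = ½mv².
m = 23700 kg; v = 1.05 m/s.
KE = 13065 J  (the unit combination reduces to kg·m²/s² = J)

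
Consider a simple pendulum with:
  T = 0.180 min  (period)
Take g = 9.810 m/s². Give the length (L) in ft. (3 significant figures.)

95.1 ft

Rearranging T = 2π√(L/g) for L: L = g·(T/2π)².
T = 0.180 min = 10.80 s; g = 9.810 m/s².
L = 28.98 m
28.98 m × (1 ft / 0.3048 m) = 95.09 ft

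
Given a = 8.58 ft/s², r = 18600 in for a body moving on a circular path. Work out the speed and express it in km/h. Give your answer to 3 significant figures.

127 km/h

Rearranging a = v²/r for v: v = √(a·r).
a = 8.58 ft/s² = 2.615 m/s²; r = 18600 in = 472.4 m.
v = 35.15 m/s
35.15 m/s × (1 km/h / 0.2778 m/s) = 126.5 km/h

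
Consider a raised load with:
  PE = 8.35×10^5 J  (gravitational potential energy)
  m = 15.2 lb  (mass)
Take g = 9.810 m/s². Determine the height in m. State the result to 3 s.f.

Solving PE = m·g·h for h: h = PE/(m·g).
PE = 8.35×10^5 J; m = 15.2 lb = 6.895 kg; g = 9.810 m/s².
h = 12345 m

12300 m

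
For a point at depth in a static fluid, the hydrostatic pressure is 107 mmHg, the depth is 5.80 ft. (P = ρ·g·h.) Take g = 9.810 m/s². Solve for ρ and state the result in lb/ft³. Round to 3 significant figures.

Rearranging: ρ = P/(g·h).
P = 107 mmHg = 14265 Pa; h = 5.80 ft = 1.768 m; g = 9.810 m/s².
ρ = 822.6 kg/m³
822.6 kg/m³ × (1 lb/ft³ / 16.02 kg/m³) = 51.35 lb/ft³

51.4 lb/ft³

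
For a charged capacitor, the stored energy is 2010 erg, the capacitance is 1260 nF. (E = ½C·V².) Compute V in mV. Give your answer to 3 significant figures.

17900 mV

Rearranging E = ½C·V² for V: V = √(2E/C).
E = 2010 erg = 2.010×10^-4 J; C = 1260 nF = 1.260×10^-6 F.
V = 17.86 V
17.86 V × (1 mV / 0.001000 V) = 17862 mV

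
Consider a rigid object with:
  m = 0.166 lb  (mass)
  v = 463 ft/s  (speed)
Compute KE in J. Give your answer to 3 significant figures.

750 J

KE is given directly by: KE = ½mv².
m = 0.166 lb = 0.07530 kg; v = 463 ft/s = 141.1 m/s.
KE = 749.8 J  (the unit combination reduces to kg·m²/s² = J)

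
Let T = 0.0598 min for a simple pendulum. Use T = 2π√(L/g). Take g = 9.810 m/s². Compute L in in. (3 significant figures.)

126 in

Rearranging T = 2π√(L/g) for L: L = g·(T/2π)².
T = 0.0598 min = 3.588 s; g = 9.810 m/s².
L = 3.199 m
3.199 m × (1 in / 0.02540 m) = 125.9 in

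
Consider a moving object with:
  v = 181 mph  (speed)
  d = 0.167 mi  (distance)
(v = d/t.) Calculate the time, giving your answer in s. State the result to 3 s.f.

3.32 s

Rearranging v = d/t for t: t = d/v.
v = 181 mph = 80.91 m/s; d = 0.167 mi = 268.8 m.
t = 3.322 s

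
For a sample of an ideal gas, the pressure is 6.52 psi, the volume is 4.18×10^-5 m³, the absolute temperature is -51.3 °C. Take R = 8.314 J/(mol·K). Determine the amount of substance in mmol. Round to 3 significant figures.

1.02 mmol

From the ideal-gas law: n = PV/(RT).
P = 6.52 psi = 44954 Pa; V = 4.18×10^-5 m³; T = -51.3 °C = 221.8 K; R = 8.314 J/(mol·K).
n = 0.001019 mol
0.001019 mol × (1 mmol / 0.001000 mol) = 1.019 mmol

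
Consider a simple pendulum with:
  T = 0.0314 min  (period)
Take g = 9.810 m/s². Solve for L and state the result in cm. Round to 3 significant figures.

Rearranging T = 2π√(L/g) for L: L = g·(T/2π)².
T = 0.0314 min = 1.884 s; g = 9.810 m/s².
L = 0.8820 m
0.8820 m × (1 cm / 0.01000 m) = 88.20 cm

88.2 cm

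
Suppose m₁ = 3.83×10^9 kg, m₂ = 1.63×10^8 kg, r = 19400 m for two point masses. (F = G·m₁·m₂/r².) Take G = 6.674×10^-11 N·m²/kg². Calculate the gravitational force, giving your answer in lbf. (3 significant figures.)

Directly: F = Gm₁m₂/r².
m₁ = 3.83×10^9 kg; m₂ = 1.63×10^8 kg; r = 19400 m; G = 6.674×10^-11 N·m²/kg².
F = 0.1107 N
0.1107 N × (1 lbf / 4.448 N) = 0.02489 lbf

0.0249 lbf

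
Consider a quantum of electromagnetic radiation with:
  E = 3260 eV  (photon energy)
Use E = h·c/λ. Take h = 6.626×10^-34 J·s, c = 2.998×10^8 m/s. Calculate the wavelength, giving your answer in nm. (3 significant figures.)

0.380 nm

Rearranging: λ = hc/E.
E = 3260 eV = 5.223×10^-16 J; h = 6.626×10^-34 J·s; c = 2.998×10^8 m/s.
λ = 3.803×10^-10 m
3.803×10^-10 m × (1 nm / 1.000×10^-9 m) = 0.3803 nm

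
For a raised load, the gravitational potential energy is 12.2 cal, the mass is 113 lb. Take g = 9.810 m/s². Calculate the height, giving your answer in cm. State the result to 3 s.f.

10.2 cm

Rearranging PE = m·g·h for h: h = PE/(m·g).
PE = 12.2 cal = 51.04 J; m = 113 lb = 51.26 kg; g = 9.810 m/s².
h = 0.1015 m
0.1015 m × (1 cm / 0.01000 m) = 10.15 cm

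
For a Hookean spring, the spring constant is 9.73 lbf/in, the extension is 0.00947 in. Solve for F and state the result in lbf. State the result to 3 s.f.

0.0921 lbf

From Hooke's law: F = kx.
k = 9.73 lbf/in = 1704 N/m; x = 0.00947 in = 2.405×10^-4 m.
F = 0.4099 N
0.4099 N × (1 lbf / 4.448 N) = 0.09214 lbf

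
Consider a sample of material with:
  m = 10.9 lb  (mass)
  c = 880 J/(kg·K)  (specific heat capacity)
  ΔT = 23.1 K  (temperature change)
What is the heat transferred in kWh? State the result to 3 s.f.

Directly: Q = mcΔT.
m = 10.9 lb = 4.944 kg; c = 880 J/(kg·K); ΔT = 23.1 K.
Q = 1.005×10^5 J
1.005×10^5 J × (1 kWh / 3.600×10^6 J) = 0.02792 kWh

0.0279 kWh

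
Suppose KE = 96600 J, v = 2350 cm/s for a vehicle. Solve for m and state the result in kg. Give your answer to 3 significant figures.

350 kg

Rearranging: m = 2·KE/v².
KE = 96600 J; v = 2350 cm/s = 23.50 m/s.
m = 349.8 kg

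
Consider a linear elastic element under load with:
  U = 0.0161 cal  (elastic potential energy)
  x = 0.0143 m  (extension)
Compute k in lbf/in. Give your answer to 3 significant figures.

3.76 lbf/in

Rearranging: k = 2U/x².
U = 0.0161 cal = 0.06736 J; x = 0.0143 m.
k = 658.8 N/m
658.8 N/m × (1 lbf/in / 175.1 N/m) = 3.762 lbf/in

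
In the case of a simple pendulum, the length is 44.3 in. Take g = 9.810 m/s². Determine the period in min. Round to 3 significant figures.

T is given directly by: T = 2π√(L/g).
L = 44.3 in = 1.125 m; g = 9.810 m/s².
T = 2.128 s
2.128 s × (1 min / 60.00 s) = 0.03547 min

0.0355 min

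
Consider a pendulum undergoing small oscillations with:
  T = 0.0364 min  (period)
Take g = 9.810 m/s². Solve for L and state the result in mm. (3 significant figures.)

Rearranging T = 2π√(L/g) for L: L = g·(T/2π)².
T = 0.0364 min = 2.184 s; g = 9.810 m/s².
L = 1.185 m
1.185 m × (1 mm / 0.001000 m) = 1185 mm

1190 mm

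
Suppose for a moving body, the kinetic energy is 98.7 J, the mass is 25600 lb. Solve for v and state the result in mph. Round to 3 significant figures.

Rearranging: v = √(2·KE/m).
KE = 98.7 J; m = 25600 lb = 11612 kg.
v = 0.1304 m/s
0.1304 m/s × (1 mph / 0.4470 m/s) = 0.2917 mph

0.292 mph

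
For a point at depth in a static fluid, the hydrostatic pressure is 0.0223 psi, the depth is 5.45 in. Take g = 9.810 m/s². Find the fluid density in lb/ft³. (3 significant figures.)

7.07 lb/ft³

Solving P = ρ·g·h for ρ: ρ = P/(g·h).
P = 0.0223 psi = 153.8 Pa; h = 5.45 in = 0.1384 m; g = 9.810 m/s².
ρ = 113.2 kg/m³
113.2 kg/m³ × (1 lb/ft³ / 16.02 kg/m³) = 7.068 lb/ft³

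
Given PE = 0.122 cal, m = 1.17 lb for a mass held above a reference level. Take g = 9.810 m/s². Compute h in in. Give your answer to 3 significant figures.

Rearranging: h = PE/(m·g).
PE = 0.122 cal = 0.5104 J; m = 1.17 lb = 0.5307 kg; g = 9.810 m/s².
h = 0.09805 m
0.09805 m × (1 in / 0.02540 m) = 3.860 in

3.86 in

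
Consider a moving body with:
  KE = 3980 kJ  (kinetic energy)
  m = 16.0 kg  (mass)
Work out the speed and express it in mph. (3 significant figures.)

Solving KE = ½mv² for v: v = √(2·KE/m).
KE = 3980 kJ = 3.980×10^6 J; m = 16.0 kg.
v = 705.3 m/s
705.3 m/s × (1 mph / 0.4470 m/s) = 1578 mph

1580 mph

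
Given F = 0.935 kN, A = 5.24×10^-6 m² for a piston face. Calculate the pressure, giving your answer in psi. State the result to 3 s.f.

25900 psi

Directly: P = F/A.
F = 0.935 kN = 935.0 N; A = 5.24×10^-6 m².
P = 1.784×10^8 Pa
1.784×10^8 Pa × (1 psi / 6895 Pa) = 25880 psi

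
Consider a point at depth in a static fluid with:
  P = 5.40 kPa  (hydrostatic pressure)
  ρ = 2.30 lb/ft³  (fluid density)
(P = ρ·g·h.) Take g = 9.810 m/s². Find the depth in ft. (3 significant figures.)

Rearranging: h = P/(ρ·g).
P = 5.40 kPa = 5400 Pa; ρ = 2.30 lb/ft³ = 36.84 kg/m³; g = 9.810 m/s².
h = 14.94 m
14.94 m × (1 ft / 0.3048 m) = 49.02 ft

49.0 ft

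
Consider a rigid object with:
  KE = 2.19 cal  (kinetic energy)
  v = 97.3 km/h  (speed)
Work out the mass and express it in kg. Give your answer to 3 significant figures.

0.0251 kg

Solving KE = ½mv² for m: m = 2·KE/v².
KE = 2.19 cal = 9.163 J; v = 97.3 km/h = 27.03 m/s.
m = 0.02509 kg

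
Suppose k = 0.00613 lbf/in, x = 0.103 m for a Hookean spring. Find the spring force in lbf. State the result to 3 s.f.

0.0249 lbf

F is given directly by: F = kx.
k = 0.00613 lbf/in = 1.074 N/m; x = 0.103 m.
F = 0.1106 N
0.1106 N × (1 lbf / 4.448 N) = 0.02486 lbf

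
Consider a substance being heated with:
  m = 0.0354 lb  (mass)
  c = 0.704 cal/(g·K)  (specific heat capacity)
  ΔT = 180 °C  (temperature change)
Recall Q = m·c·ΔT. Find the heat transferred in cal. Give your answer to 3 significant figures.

Directly: Q = mcΔT.
m = 0.0354 lb = 0.01606 kg; c = 0.704 cal/(g·K) = 2946 J/(kg·K); ΔT = 180 °C = 180.0 K.
Q = 8513 J
8513 J × (1 cal / 4.184 J) = 2035 cal

2030 cal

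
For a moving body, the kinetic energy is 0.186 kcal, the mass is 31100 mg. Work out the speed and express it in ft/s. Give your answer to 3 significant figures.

Solving KE = ½mv² for v: v = √(2·KE/m).
KE = 0.186 kcal = 778.2 J; m = 31100 mg = 0.03110 kg.
v = 223.7 m/s
223.7 m/s × (1 ft/s / 0.3048 m/s) = 734.0 ft/s

734 ft/s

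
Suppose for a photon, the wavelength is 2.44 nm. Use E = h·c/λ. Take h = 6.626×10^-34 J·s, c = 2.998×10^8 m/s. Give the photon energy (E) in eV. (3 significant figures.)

508 eV

E is given directly by: E = hc/λ.
λ = 2.44 nm = 2.440×10^-9 m; h = 6.626×10^-34 J·s; c = 2.998×10^8 m/s.
E = 8.141×10^-17 J
8.141×10^-17 J × (1 eV / 1.602×10^-19 J) = 508.1 eV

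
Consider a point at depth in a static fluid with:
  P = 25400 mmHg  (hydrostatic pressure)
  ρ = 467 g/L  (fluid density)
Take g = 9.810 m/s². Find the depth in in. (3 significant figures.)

29100 in

Rearranging: h = P/(ρ·g).
P = 25400 mmHg = 3.386×10^6 Pa; ρ = 467 g/L = 467.0 kg/m³; g = 9.810 m/s².
h = 739.2 m
739.2 m × (1 in / 0.02540 m) = 29102 in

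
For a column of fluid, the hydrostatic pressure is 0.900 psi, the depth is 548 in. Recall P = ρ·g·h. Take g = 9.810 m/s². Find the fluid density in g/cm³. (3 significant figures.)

0.0454 g/cm³

Rearranging: ρ = P/(g·h).
P = 0.900 psi = 6205 Pa; h = 548 in = 13.92 m; g = 9.810 m/s².
ρ = 45.44 kg/m³
45.44 kg/m³ × (1 g/cm³ / 1000 kg/m³) = 0.04544 g/cm³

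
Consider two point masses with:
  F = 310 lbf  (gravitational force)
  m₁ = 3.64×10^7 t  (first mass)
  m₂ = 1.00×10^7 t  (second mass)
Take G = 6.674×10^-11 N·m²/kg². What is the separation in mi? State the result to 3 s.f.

Rearranging F = G·m₁·m₂/r² for r: r = √(G·m₁m₂/F).
F = 310 lbf = 1379 N; m₁ = 3.64×10^7 t = 3.640×10^10 kg; m₂ = 1.00×10^7 t = 1.000×10^10 kg; G = 6.674×10^-11 N·m²/kg².
r = 4197 m
4197 m × (1 mi / 1609 m) = 2.608 mi

2.61 mi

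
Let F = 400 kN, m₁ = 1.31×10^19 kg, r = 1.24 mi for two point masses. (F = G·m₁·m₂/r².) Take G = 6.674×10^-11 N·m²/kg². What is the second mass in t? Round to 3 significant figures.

1.82 t

Solving F = G·m₁·m₂/r² for m₂: m₂ = F·r²/(G·m₁).
F = 400 kN = 4.000×10^5 N; m₁ = 1.31×10^19 kg; r = 1.24 mi = 1996 m; G = 6.674×10^-11 N·m²/kg².
m₂ = 1822 kg
1822 kg × (1 t / 1000 kg) = 1.822 t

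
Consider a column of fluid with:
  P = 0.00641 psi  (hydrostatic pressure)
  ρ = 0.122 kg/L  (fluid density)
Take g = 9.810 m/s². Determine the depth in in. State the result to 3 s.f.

1.45 in

Rearranging P = ρ·g·h for h: h = P/(ρ·g).
P = 0.00641 psi = 44.20 Pa; ρ = 0.122 kg/L = 122.0 kg/m³; g = 9.810 m/s².
h = 0.03693 m
0.03693 m × (1 in / 0.02540 m) = 1.454 in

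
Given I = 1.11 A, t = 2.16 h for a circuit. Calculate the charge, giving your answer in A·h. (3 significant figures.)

2.40 A·h

Directly: q = It.
I = 1.11 A; t = 2.16 h = 7776 s.
q = 8631 C
8631 C × (1 A·h / 3600 C) = 2.398 A·h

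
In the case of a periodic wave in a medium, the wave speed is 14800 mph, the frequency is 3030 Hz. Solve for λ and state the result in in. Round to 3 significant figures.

Rearranging v = f·λ for λ: λ = v/f.
v = 14800 mph = 6616 m/s; f = 3030 Hz.
λ = 2.184 m
2.184 m × (1 in / 0.02540 m) = 85.97 in

86.0 in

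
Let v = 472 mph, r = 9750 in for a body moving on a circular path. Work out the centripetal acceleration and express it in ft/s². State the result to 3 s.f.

a is given directly by: a = v²/r.
v = 472 mph = 211.0 m/s; r = 9750 in = 247.6 m.
a = 179.8 m/s²
179.8 m/s² × (1 ft/s² / 0.3048 m/s²) = 589.8 ft/s²

590 ft/s²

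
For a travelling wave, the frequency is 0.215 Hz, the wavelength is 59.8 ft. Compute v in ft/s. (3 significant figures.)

v is given directly by: v = fλ.
f = 0.215 Hz; λ = 59.8 ft = 18.23 m.
v = 3.919 m/s
3.919 m/s × (1 ft/s / 0.3048 m/s) = 12.86 ft/s

12.9 ft/s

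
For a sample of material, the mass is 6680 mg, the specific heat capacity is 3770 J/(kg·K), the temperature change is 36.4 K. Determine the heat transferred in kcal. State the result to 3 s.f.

Directly: Q = mcΔT.
m = 6680 mg = 0.006680 kg; c = 3770 J/(kg·K); ΔT = 36.4 K.
Q = 916.7 J
916.7 J × (1 kcal / 4184 J) = 0.2191 kcal

0.219 kcal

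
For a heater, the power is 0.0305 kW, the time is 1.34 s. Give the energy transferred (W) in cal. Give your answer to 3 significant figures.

9.77 cal

Rearranging P = W/t for W: W = P·t.
P = 0.0305 kW = 30.50 W; t = 1.34 s.
W = 40.87 J
40.87 J × (1 cal / 4.184 J) = 9.768 cal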